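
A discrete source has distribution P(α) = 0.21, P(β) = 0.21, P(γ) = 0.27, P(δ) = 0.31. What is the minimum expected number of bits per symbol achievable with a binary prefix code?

Repeatedly combine the two least-probable nodes; the expected code length is the sum of the merged weights.
merge 21/100 + 21/100 → 21/50
merge 27/100 + 31/100 → 29/50
merge 21/50 + 29/50 → 1
L = 21/50 + 29/50 + 1 = 2 bits/symbol.

2 bits/symbol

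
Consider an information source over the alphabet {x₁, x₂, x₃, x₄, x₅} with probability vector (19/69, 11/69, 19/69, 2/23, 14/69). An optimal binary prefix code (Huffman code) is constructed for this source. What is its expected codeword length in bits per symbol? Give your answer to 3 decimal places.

2.246 bits/symbol

Repeatedly combine the two least-probable nodes; the expected code length is the sum of the merged weights.
merge 2/23 + 11/69 → 17/69
merge 14/69 + 17/69 → 31/69
merge 19/69 + 19/69 → 38/69
merge 31/69 + 38/69 → 1
L = 17/69 + 31/69 + 38/69 + 1 = 155/69 ≈ 2.246 bits/symbol.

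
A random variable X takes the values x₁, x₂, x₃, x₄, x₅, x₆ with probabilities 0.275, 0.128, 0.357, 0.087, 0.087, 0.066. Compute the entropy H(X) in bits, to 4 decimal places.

H = −Σ pᵢ log₂ pᵢ.
−0.275·log₂(0.275) = 0.5122
−0.128·log₂(0.128) = 0.3796
−0.357·log₂(0.357) = 0.5305
−0.087·log₂(0.087) = 0.3065
−0.087·log₂(0.087) = 0.3065
−0.066·log₂(0.066) = 0.2588
Sum ≈ 2.2941 → 2.2941 bits.

2.2941 bits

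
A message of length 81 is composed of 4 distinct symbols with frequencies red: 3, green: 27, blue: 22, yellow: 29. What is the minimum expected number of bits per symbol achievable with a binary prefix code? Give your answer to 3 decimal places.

Probabilities are the counts divided by 81.
Repeatedly combine the two least-probable nodes; the expected code length is the sum of the merged weights.
merge 1/27 + 22/81 → 25/81
merge 25/81 + 1/3 → 52/81
merge 29/81 + 52/81 → 1
L = 25/81 + 52/81 + 1 = 158/81 ≈ 1.951 bits/symbol.

1.951 bits/symbol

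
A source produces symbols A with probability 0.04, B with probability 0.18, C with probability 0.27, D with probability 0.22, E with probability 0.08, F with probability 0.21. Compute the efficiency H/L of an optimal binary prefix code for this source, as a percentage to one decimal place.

Entropy H = −Σ p log₂ p ≈ 2.3860 bits.
Huffman merges: 1/25+2/25→3/25; 3/25+9/50→3/10; 21/100+11/50→43/100; 27/100+3/10→57/100; 43/100+57/100→1. L = 121/50 ≈ 2.4200.
Efficiency = H/L = 2.3860/2.4200 = 98.6%.

98.6%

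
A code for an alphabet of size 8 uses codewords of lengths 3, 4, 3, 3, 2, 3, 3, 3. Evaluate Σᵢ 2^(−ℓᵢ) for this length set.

With common denominator 2^4 = 16: Σ 2^(−ℓᵢ) = 2/16 + 1/16 + 2/16 + 2/16 + 4/16 + 2/16 + 2/16 + 2/16 = 17/16 = 1.0625.

1.0625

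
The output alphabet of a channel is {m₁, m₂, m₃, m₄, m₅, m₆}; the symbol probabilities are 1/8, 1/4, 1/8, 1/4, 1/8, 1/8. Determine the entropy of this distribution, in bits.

Each probability is a power of 1/2, so log₂(1/p) is an integer.
H = Σ p·log₂(1/p) = 1/8·3 + 1/4·2 + 1/8·3 + 1/4·2 + 1/8·3 + 1/8·3 = 2.5 bits.

2.5 bits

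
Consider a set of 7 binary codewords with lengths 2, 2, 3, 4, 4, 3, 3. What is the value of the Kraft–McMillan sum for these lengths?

With common denominator 2^4 = 16: Σ 2^(−ℓᵢ) = 4/16 + 4/16 + 2/16 + 1/16 + 1/16 + 2/16 + 2/16 = 16/16 = 1.

1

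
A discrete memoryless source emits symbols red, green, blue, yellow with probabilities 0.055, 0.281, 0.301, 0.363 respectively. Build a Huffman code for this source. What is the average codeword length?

1.973 bits/symbol

Repeatedly combine the two least-probable nodes; the expected code length is the sum of the merged weights.
merge 11/200 + 281/1000 → 42/125
merge 301/1000 + 42/125 → 637/1000
merge 363/1000 + 637/1000 → 1
L = 42/125 + 637/1000 + 1 = 1973/1000 = 1.973 bits/symbol.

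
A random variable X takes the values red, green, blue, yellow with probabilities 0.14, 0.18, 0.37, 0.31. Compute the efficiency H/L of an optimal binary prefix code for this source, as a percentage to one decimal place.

97.3%

Entropy H = −Σ p log₂ p ≈ 1.8969 bits.
Huffman merges: 7/50+9/50→8/25; 31/100+8/25→63/100; 37/100+63/100→1. L = 39/20 ≈ 1.9500.
Efficiency = H/L = 1.8969/1.9500 = 97.3%.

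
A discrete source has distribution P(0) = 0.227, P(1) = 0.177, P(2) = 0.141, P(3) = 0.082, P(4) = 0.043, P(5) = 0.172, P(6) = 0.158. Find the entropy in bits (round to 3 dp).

H = −Σ pᵢ log₂ pᵢ.
−0.227·log₂(0.227) = 0.4856
−0.177·log₂(0.177) = 0.4422
−0.141·log₂(0.141) = 0.3985
−0.082·log₂(0.082) = 0.2959
−0.043·log₂(0.043) = 0.1952
−0.172·log₂(0.172) = 0.4368
−0.158·log₂(0.158) = 0.4206
Sum ≈ 2.6748 → 2.675 bits.

2.675 bits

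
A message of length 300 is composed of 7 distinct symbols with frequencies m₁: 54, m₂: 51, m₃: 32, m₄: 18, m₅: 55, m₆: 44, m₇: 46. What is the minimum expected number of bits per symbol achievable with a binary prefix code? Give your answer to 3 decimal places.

Probabilities are the counts divided by 300.
Repeatedly combine the two least-probable nodes; the expected code length is the sum of the merged weights.
merge 3/50 + 8/75 → 1/6
merge 11/75 + 23/150 → 3/10
merge 1/6 + 17/100 → 101/300
merge 9/50 + 11/60 → 109/300
merge 3/10 + 101/300 → 191/300
merge 109/300 + 191/300 → 1
L = 1/6 + 3/10 + 101/300 + 109/300 + 191/300 + 1 = 841/300 ≈ 2.803 bits/symbol.

2.803 bits/symbol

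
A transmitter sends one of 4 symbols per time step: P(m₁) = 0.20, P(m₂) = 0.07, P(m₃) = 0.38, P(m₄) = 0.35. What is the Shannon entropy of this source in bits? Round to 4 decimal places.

1.7935 bits

H = −Σ pᵢ log₂ pᵢ.
−0.20·log₂(0.20) = 0.4644
−0.07·log₂(0.07) = 0.2686
−0.38·log₂(0.38) = 0.5305
−0.35·log₂(0.35) = 0.5301
Sum ≈ 1.7935 → 1.7935 bits.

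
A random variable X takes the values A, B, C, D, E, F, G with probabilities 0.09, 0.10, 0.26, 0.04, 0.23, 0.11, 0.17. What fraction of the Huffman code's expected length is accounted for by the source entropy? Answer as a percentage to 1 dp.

98.8%

Entropy H = −Σ p log₂ p ≈ 2.6084 bits.
Huffman merges: 1/25+9/100→13/100; 1/10+11/100→21/100; 13/100+17/100→3/10; 21/100+23/100→11/25; 13/50+3/10→14/25; 11/25+14/25→1. L = 66/25 ≈ 2.6400.
Efficiency = H/L = 2.6084/2.6400 = 98.8%.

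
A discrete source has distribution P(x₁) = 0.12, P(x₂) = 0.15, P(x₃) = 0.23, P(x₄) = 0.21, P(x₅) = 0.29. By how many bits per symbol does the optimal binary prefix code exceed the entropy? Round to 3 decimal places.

0.014 bits

Entropy H = −Σ p log₂ p ≈ 2.2560 bits.
Huffman merges: 3/25+3/20→27/100; 21/100+23/100→11/25; 27/100+29/100→14/25; 11/25+14/25→1. L = 227/100 ≈ 2.2700.
L − H = 2.2700 − 2.2560 = 0.014 bits.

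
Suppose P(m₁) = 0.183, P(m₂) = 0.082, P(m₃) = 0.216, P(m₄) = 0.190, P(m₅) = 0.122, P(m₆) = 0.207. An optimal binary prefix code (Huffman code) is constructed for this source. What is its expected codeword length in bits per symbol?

Repeatedly combine the two least-probable nodes; the expected code length is the sum of the merged weights.
merge 41/500 + 61/500 → 51/250
merge 183/1000 + 19/100 → 373/1000
merge 51/250 + 207/1000 → 411/1000
merge 27/125 + 373/1000 → 589/1000
merge 411/1000 + 589/1000 → 1
L = 51/250 + 373/1000 + 411/1000 + 589/1000 + 1 = 2577/1000 = 2.577 bits/symbol.

2.577 bits/symbol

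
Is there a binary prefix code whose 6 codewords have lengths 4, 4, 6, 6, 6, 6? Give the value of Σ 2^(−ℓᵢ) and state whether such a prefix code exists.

With common denominator 2^6 = 64: Σ 2^(−ℓᵢ) = 4/64 + 4/64 + 1/64 + 1/64 + 1/64 + 1/64 = 12/64 = 0.1875.
Kraft's inequality requires Σ ≤ 1; here Σ = 0.1875 ≤ 1, so such a prefix code exists.

0.1875; yes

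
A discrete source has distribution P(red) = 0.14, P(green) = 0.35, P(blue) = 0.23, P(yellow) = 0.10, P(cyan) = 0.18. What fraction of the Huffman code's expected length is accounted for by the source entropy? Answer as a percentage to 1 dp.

97.9%

Entropy H = −Σ p log₂ p ≈ 2.1924 bits.
Huffman merges: 1/10+7/50→6/25; 9/50+23/100→41/100; 6/25+7/20→59/100; 41/100+59/100→1. L = 56/25 ≈ 2.2400.
Efficiency = H/L = 2.1924/2.2400 = 97.9%.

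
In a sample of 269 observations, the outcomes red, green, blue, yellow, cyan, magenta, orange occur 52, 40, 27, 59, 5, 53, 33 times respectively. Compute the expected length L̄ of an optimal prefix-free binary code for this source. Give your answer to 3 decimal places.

Probabilities are the counts divided by 269.
Repeatedly combine the two least-probable nodes; the expected code length is the sum of the merged weights.
merge 5/269 + 27/269 → 32/269
merge 32/269 + 33/269 → 65/269
merge 40/269 + 52/269 → 92/269
merge 53/269 + 59/269 → 112/269
merge 65/269 + 92/269 → 157/269
merge 112/269 + 157/269 → 1
L = 32/269 + 65/269 + 92/269 + 112/269 + 157/269 + 1 = 727/269 ≈ 2.703 bits/symbol.

2.703 bits/symbol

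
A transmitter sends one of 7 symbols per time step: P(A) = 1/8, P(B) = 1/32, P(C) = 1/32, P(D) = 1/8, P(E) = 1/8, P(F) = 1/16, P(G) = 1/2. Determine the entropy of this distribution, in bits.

2.1875 bits

Each probability is a power of 1/2, so log₂(1/p) is an integer.
H = Σ p·log₂(1/p) = 1/8·3 + 1/32·5 + 1/32·5 + 1/8·3 + 1/8·3 + 1/16·4 + 1/2·1 = 2.1875 bits.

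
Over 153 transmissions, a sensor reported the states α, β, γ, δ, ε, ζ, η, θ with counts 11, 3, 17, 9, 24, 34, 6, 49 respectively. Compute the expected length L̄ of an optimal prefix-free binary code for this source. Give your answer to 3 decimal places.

Probabilities are the counts divided by 153.
Repeatedly combine the two least-probable nodes; the expected code length is the sum of the merged weights.
merge 1/51 + 2/51 → 1/17
merge 1/17 + 1/17 → 2/17
merge 11/153 + 1/9 → 28/153
merge 2/17 + 8/51 → 14/51
merge 28/153 + 2/9 → 62/153
merge 14/51 + 49/153 → 91/153
merge 62/153 + 91/153 → 1
L = 1/17 + 2/17 + 28/153 + 14/51 + 62/153 + 91/153 + 1 = 403/153 ≈ 2.634 bits/symbol.

2.634 bits/symbol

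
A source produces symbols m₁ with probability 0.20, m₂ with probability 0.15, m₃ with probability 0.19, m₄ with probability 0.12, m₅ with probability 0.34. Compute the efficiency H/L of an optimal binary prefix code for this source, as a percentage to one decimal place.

Entropy H = −Σ p log₂ p ≈ 2.2264 bits.
Huffman merges: 3/25+3/20→27/100; 19/100+1/5→39/100; 27/100+17/50→61/100; 39/100+61/100→1. L = 227/100 ≈ 2.2700.
Efficiency = H/L = 2.2264/2.2700 = 98.1%.

98.1%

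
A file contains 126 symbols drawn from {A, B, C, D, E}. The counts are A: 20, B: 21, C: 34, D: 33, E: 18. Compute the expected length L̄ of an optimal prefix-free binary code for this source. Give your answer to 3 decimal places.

2.302 bits/symbol

Probabilities are the counts divided by 126.
Repeatedly combine the two least-probable nodes; the expected code length is the sum of the merged weights.
merge 1/7 + 10/63 → 19/63
merge 1/6 + 11/42 → 3/7
merge 17/63 + 19/63 → 4/7
merge 3/7 + 4/7 → 1
L = 19/63 + 3/7 + 4/7 + 1 = 145/63 ≈ 2.302 bits/symbol.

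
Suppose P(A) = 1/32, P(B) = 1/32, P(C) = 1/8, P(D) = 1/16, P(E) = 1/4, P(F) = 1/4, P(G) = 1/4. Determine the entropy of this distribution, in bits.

2.4375 bits

Each probability is a power of 1/2, so log₂(1/p) is an integer.
H = Σ p·log₂(1/p) = 1/32·5 + 1/32·5 + 1/8·3 + 1/16·4 + 1/4·2 + 1/4·2 + 1/4·2 = 2.4375 bits.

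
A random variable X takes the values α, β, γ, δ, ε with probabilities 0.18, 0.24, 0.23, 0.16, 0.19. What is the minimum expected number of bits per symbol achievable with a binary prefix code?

2.34 bits/symbol

Repeatedly combine the two least-probable nodes; the expected code length is the sum of the merged weights.
merge 4/25 + 9/50 → 17/50
merge 19/100 + 23/100 → 21/50
merge 6/25 + 17/50 → 29/50
merge 21/50 + 29/50 → 1
L = 17/50 + 21/50 + 29/50 + 1 = 117/50 = 2.34 bits/symbol.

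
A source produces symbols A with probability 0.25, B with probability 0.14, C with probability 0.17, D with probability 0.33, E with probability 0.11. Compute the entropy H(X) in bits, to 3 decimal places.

2.210 bits

H = −Σ pᵢ log₂ pᵢ.
−0.25·log₂(0.25) = 0.5000
−0.14·log₂(0.14) = 0.3971
−0.17·log₂(0.17) = 0.4346
−0.33·log₂(0.33) = 0.5278
−0.11·log₂(0.11) = 0.3503
Sum ≈ 2.2098 → 2.210 bits.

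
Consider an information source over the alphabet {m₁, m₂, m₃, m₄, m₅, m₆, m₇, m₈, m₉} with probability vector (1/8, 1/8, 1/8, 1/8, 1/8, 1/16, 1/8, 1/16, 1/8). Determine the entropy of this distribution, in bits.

Each probability is a power of 1/2, so log₂(1/p) is an integer.
H = Σ p·log₂(1/p) = 1/8·3 + 1/8·3 + 1/8·3 + 1/8·3 + 1/8·3 + 1/16·4 + 1/8·3 + 1/16·4 + 1/8·3 = 3.125 bits.

3.125 bits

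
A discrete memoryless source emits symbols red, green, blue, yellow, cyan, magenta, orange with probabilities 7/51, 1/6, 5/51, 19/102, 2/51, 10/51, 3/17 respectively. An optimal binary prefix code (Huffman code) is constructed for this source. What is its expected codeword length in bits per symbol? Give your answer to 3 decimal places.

2.755 bits/symbol

Repeatedly combine the two least-probable nodes; the expected code length is the sum of the merged weights.
merge 2/51 + 5/51 → 7/51
merge 7/51 + 7/51 → 14/51
merge 1/6 + 3/17 → 35/102
merge 19/102 + 10/51 → 13/34
merge 14/51 + 35/102 → 21/34
merge 13/34 + 21/34 → 1
L = 7/51 + 14/51 + 35/102 + 13/34 + 21/34 + 1 = 281/102 ≈ 2.755 bits/symbol.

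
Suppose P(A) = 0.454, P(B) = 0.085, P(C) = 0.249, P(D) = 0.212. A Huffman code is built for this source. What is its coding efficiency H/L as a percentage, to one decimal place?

97.3%

Entropy H = −Σ p log₂ p ≈ 1.7934 bits.
Huffman merges: 17/200+53/250→297/1000; 249/1000+297/1000→273/500; 227/500+273/500→1. L = 1843/1000 ≈ 1.8430.
Efficiency = H/L = 1.7934/1.8430 = 97.3%.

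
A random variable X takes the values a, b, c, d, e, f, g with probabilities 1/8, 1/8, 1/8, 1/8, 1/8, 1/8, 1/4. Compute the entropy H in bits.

Each probability is a power of 1/2, so log₂(1/p) is an integer.
H = Σ p·log₂(1/p) = 1/8·3 + 1/8·3 + 1/8·3 + 1/8·3 + 1/8·3 + 1/8·3 + 1/4·2 = 2.75 bits.

2.75 bits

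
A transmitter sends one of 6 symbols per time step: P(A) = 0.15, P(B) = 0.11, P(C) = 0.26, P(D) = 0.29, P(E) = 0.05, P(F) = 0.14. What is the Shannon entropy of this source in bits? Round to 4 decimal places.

2.3972 bits

H = −Σ pᵢ log₂ pᵢ.
−0.15·log₂(0.15) = 0.4105
−0.11·log₂(0.11) = 0.3503
−0.26·log₂(0.26) = 0.5053
−0.29·log₂(0.29) = 0.5179
−0.05·log₂(0.05) = 0.2161
−0.14·log₂(0.14) = 0.3971
Sum ≈ 2.3972 → 2.3972 bits.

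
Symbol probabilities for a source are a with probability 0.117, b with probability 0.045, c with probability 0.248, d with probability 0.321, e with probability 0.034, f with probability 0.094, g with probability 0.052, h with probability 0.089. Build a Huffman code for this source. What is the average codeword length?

Repeatedly combine the two least-probable nodes; the expected code length is the sum of the merged weights.
merge 17/500 + 9/200 → 79/1000
merge 13/250 + 79/1000 → 131/1000
merge 89/1000 + 47/500 → 183/1000
merge 117/1000 + 131/1000 → 31/125
merge 183/1000 + 31/125 → 431/1000
merge 31/125 + 321/1000 → 569/1000
merge 431/1000 + 569/1000 → 1
L = 79/1000 + 131/1000 + 183/1000 + 31/125 + 431/1000 + 569/1000 + 1 = 2641/1000 = 2.641 bits/symbol.

2.641 bits/symbol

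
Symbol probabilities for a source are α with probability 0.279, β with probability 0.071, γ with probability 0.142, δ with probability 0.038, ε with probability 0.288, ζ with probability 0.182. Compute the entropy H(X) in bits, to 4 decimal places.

H = −Σ pᵢ log₂ pᵢ.
−0.279·log₂(0.279) = 0.5138
−0.071·log₂(0.071) = 0.2709
−0.142·log₂(0.142) = 0.3999
−0.038·log₂(0.038) = 0.1793
−0.288·log₂(0.288) = 0.5172
−0.182·log₂(0.182) = 0.4474
Sum ≈ 2.3285 → 2.3285 bits.

2.3285 bits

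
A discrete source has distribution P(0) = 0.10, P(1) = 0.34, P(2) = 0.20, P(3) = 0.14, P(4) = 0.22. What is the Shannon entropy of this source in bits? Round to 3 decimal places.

H = −Σ pᵢ log₂ pᵢ.
−0.10·log₂(0.10) = 0.3322
−0.34·log₂(0.34) = 0.5292
−0.20·log₂(0.20) = 0.4644
−0.14·log₂(0.14) = 0.3971
−0.22·log₂(0.22) = 0.4806
Sum ≈ 2.2034 → 2.203 bits.

2.203 bits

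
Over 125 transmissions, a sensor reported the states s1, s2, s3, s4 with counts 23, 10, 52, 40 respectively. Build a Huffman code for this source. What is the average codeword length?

1.848 bits/symbol

Probabilities are the counts divided by 125.
Repeatedly combine the two least-probable nodes; the expected code length is the sum of the merged weights.
merge 2/25 + 23/125 → 33/125
merge 33/125 + 8/25 → 73/125
merge 52/125 + 73/125 → 1
L = 33/125 + 73/125 + 1 = 231/125 = 1.848 bits/symbol.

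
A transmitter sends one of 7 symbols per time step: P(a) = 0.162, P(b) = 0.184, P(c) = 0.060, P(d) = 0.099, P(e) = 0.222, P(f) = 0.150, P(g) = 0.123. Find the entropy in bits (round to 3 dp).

H = −Σ pᵢ log₂ pᵢ.
−0.162·log₂(0.162) = 0.4254
−0.184·log₂(0.184) = 0.4494
−0.060·log₂(0.060) = 0.2435
−0.099·log₂(0.099) = 0.3303
−0.222·log₂(0.222) = 0.4820
−0.150·log₂(0.150) = 0.4105
−0.123·log₂(0.123) = 0.3719
Sum ≈ 2.7131 → 2.713 bits.

2.713 bits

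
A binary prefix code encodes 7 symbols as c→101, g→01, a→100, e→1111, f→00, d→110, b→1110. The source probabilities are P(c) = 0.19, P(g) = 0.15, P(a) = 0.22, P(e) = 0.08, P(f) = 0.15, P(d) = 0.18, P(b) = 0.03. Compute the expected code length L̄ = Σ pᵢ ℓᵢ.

2.81 bits/symbol

L̄ = Σ pᵢ·ℓᵢ = 0.19·3 + 0.15·2 + 0.22·3 + 0.08·4 + 0.15·2 + 0.18·3 + 0.03·4 = 2.81 bits/symbol.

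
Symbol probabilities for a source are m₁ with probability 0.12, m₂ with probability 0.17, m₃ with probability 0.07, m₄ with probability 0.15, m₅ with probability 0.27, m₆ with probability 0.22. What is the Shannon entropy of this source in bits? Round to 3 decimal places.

2.471 bits

H = −Σ pᵢ log₂ pᵢ.
−0.12·log₂(0.12) = 0.3671
−0.17·log₂(0.17) = 0.4346
−0.07·log₂(0.07) = 0.2686
−0.15·log₂(0.15) = 0.4105
−0.27·log₂(0.27) = 0.5100
−0.22·log₂(0.22) = 0.4806
Sum ≈ 2.4713 → 2.471 bits.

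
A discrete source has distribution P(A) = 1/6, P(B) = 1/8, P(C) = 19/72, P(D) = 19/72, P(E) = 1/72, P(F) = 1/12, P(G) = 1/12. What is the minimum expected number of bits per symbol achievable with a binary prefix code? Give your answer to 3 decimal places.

2.569 bits/symbol

Repeatedly combine the two least-probable nodes; the expected code length is the sum of the merged weights.
merge 1/72 + 1/12 → 7/72
merge 1/12 + 7/72 → 13/72
merge 1/8 + 1/6 → 7/24
merge 13/72 + 19/72 → 4/9
merge 19/72 + 7/24 → 5/9
merge 4/9 + 5/9 → 1
L = 7/72 + 13/72 + 7/24 + 4/9 + 5/9 + 1 = 185/72 ≈ 2.569 bits/symbol.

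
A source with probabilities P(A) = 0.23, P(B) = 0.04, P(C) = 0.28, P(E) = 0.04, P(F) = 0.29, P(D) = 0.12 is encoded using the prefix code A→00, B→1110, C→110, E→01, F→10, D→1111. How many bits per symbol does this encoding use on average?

2.6 bits/symbol

L̄ = Σ pᵢ·ℓᵢ = 0.23·2 + 0.04·4 + 0.28·3 + 0.04·2 + 0.29·2 + 0.12·4 = 2.6 bits/symbol.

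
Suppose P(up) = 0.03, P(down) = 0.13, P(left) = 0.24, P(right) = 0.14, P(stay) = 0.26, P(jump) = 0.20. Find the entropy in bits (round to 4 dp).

H = −Σ pᵢ log₂ pᵢ.
−0.03·log₂(0.03) = 0.1518
−0.13·log₂(0.13) = 0.3826
−0.24·log₂(0.24) = 0.4941
−0.14·log₂(0.14) = 0.3971
−0.26·log₂(0.26) = 0.5053
−0.20·log₂(0.20) = 0.4644
Sum ≈ 2.3953 → 2.3953 bits.

2.3953 bits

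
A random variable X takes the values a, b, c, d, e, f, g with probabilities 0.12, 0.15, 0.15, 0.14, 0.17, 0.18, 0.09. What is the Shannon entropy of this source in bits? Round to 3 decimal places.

H = −Σ pᵢ log₂ pᵢ.
−0.12·log₂(0.12) = 0.3671
−0.15·log₂(0.15) = 0.4105
−0.15·log₂(0.15) = 0.4105
−0.14·log₂(0.14) = 0.3971
−0.17·log₂(0.17) = 0.4346
−0.18·log₂(0.18) = 0.4453
−0.09·log₂(0.09) = 0.3127
Sum ≈ 2.7778 → 2.778 bits.

2.778 bits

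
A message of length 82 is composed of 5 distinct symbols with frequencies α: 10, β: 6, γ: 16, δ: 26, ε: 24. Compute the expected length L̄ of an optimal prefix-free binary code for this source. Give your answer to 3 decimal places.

Probabilities are the counts divided by 82.
Repeatedly combine the two least-probable nodes; the expected code length is the sum of the merged weights.
merge 3/41 + 5/41 → 8/41
merge 8/41 + 8/41 → 16/41
merge 12/41 + 13/41 → 25/41
merge 16/41 + 25/41 → 1
L = 8/41 + 16/41 + 25/41 + 1 = 90/41 ≈ 2.195 bits/symbol.

2.195 bits/symbol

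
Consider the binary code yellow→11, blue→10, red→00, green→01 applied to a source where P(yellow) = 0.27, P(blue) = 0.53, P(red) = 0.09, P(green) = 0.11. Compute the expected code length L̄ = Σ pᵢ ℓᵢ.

L̄ = Σ pᵢ·ℓᵢ = 0.27·2 + 0.53·2 + 0.09·2 + 0.11·2 = 2 bits/symbol.

2 bits/symbol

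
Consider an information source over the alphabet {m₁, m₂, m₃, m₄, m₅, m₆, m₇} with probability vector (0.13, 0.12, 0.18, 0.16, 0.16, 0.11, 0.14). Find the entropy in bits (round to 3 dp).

H = −Σ pᵢ log₂ pᵢ.
−0.13·log₂(0.13) = 0.3826
−0.12·log₂(0.12) = 0.3671
−0.18·log₂(0.18) = 0.4453
−0.16·log₂(0.16) = 0.4230
−0.16·log₂(0.16) = 0.4230
−0.11·log₂(0.11) = 0.3503
−0.14·log₂(0.14) = 0.3971
Sum ≈ 2.7884 → 2.788 bits.

2.788 bits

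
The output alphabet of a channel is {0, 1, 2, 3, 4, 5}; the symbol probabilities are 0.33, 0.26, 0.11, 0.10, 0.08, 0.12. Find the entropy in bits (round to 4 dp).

H = −Σ pᵢ log₂ pᵢ.
−0.33·log₂(0.33) = 0.5278
−0.26·log₂(0.26) = 0.5053
−0.11·log₂(0.11) = 0.3503
−0.10·log₂(0.10) = 0.3322
−0.08·log₂(0.08) = 0.2915
−0.12·log₂(0.12) = 0.3671
Sum ≈ 2.3742 → 2.3742 bits.

2.3742 bits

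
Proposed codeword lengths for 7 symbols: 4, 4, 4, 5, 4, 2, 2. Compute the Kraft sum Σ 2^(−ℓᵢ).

With common denominator 2^5 = 32: Σ 2^(−ℓᵢ) = 2/32 + 2/32 + 2/32 + 1/32 + 2/32 + 8/32 + 8/32 = 25/32 = 0.78125.

0.78125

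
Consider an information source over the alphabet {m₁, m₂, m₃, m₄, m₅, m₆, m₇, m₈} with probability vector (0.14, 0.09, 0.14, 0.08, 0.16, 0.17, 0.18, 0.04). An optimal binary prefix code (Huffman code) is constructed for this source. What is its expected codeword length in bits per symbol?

2.94 bits/symbol

Repeatedly combine the two least-probable nodes; the expected code length is the sum of the merged weights.
merge 1/25 + 2/25 → 3/25
merge 9/100 + 3/25 → 21/100
merge 7/50 + 7/50 → 7/25
merge 4/25 + 17/100 → 33/100
merge 9/50 + 21/100 → 39/100
merge 7/25 + 33/100 → 61/100
merge 39/100 + 61/100 → 1
L = 3/25 + 21/100 + 7/25 + 33/100 + 39/100 + 61/100 + 1 = 147/50 = 2.94 bits/symbol.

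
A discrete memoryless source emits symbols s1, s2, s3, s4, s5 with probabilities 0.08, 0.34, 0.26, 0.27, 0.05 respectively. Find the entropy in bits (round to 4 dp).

H = −Σ pᵢ log₂ pᵢ.
−0.08·log₂(0.08) = 0.2915
−0.34·log₂(0.34) = 0.5292
−0.26·log₂(0.26) = 0.5053
−0.27·log₂(0.27) = 0.5100
−0.05·log₂(0.05) = 0.2161
Sum ≈ 2.0521 → 2.0521 bits.

2.0521 bits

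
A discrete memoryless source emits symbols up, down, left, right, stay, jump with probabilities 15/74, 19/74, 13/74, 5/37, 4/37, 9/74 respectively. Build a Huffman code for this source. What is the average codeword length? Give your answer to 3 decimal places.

2.541 bits/symbol

Repeatedly combine the two least-probable nodes; the expected code length is the sum of the merged weights.
merge 4/37 + 9/74 → 17/74
merge 5/37 + 13/74 → 23/74
merge 15/74 + 17/74 → 16/37
merge 19/74 + 23/74 → 21/37
merge 16/37 + 21/37 → 1
L = 17/74 + 23/74 + 16/37 + 21/37 + 1 = 94/37 ≈ 2.541 bits/symbol.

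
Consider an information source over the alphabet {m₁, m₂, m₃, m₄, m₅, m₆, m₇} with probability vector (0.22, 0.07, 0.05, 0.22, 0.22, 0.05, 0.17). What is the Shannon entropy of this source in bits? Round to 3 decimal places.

H = −Σ pᵢ log₂ pᵢ.
−0.22·log₂(0.22) = 0.4806
−0.07·log₂(0.07) = 0.2686
−0.05·log₂(0.05) = 0.2161
−0.22·log₂(0.22) = 0.4806
−0.22·log₂(0.22) = 0.4806
−0.05·log₂(0.05) = 0.2161
−0.17·log₂(0.17) = 0.4346
Sum ≈ 2.5771 → 2.577 bits.

2.577 bits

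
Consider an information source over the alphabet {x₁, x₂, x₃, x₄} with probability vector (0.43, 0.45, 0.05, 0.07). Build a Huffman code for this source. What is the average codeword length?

1.67 bits/symbol

Repeatedly combine the two least-probable nodes; the expected code length is the sum of the merged weights.
merge 1/20 + 7/100 → 3/25
merge 3/25 + 43/100 → 11/20
merge 9/20 + 11/20 → 1
L = 3/25 + 11/20 + 1 = 167/100 = 1.67 bits/symbol.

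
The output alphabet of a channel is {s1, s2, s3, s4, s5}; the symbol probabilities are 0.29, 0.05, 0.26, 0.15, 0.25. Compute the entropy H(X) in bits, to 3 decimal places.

H = −Σ pᵢ log₂ pᵢ.
−0.29·log₂(0.29) = 0.5179
−0.05·log₂(0.05) = 0.2161
−0.26·log₂(0.26) = 0.5053
−0.15·log₂(0.15) = 0.4105
−0.25·log₂(0.25) = 0.5000
Sum ≈ 2.1498 → 2.150 bits.

2.150 bits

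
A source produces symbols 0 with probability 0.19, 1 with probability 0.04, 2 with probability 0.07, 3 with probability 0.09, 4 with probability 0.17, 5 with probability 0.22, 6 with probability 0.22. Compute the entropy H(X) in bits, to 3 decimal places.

2.618 bits

H = −Σ pᵢ log₂ pᵢ.
−0.19·log₂(0.19) = 0.4552
−0.04·log₂(0.04) = 0.1858
−0.07·log₂(0.07) = 0.2686
−0.09·log₂(0.09) = 0.3127
−0.17·log₂(0.17) = 0.4346
−0.22·log₂(0.22) = 0.4806
−0.22·log₂(0.22) = 0.4806
Sum ≈ 2.6179 → 2.618 bits.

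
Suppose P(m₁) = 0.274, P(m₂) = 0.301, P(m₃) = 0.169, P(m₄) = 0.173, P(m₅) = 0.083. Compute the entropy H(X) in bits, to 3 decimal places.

2.203 bits

H = −Σ pᵢ log₂ pᵢ.
−0.274·log₂(0.274) = 0.5118
−0.301·log₂(0.301) = 0.5214
−0.169·log₂(0.169) = 0.4335
−0.173·log₂(0.173) = 0.4379
−0.083·log₂(0.083) = 0.2980
Sum ≈ 2.2025 → 2.203 bits.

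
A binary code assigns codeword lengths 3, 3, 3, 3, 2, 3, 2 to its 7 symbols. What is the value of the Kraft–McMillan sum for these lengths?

1.125

With common denominator 2^3 = 8: Σ 2^(−ℓᵢ) = 1/8 + 1/8 + 1/8 + 1/8 + 2/8 + 1/8 + 2/8 = 9/8 = 1.125.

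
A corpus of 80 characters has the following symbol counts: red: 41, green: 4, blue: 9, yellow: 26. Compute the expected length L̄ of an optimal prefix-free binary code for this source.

Probabilities are the counts divided by 80.
Repeatedly combine the two least-probable nodes; the expected code length is the sum of the merged weights.
merge 1/20 + 9/80 → 13/80
merge 13/80 + 13/40 → 39/80
merge 39/80 + 41/80 → 1
L = 13/80 + 39/80 + 1 = 33/20 = 1.65 bits/symbol.

1.65 bits/symbol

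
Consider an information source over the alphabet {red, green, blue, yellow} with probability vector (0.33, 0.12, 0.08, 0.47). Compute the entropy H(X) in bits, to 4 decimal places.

H = −Σ pᵢ log₂ pᵢ.
−0.33·log₂(0.33) = 0.5278
−0.12·log₂(0.12) = 0.3671
−0.08·log₂(0.08) = 0.2915
−0.47·log₂(0.47) = 0.5120
Sum ≈ 1.6984 → 1.6984 bits.

1.6984 bits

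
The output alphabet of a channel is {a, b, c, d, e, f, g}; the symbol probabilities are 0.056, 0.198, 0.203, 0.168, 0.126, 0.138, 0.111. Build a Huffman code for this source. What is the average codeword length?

Repeatedly combine the two least-probable nodes; the expected code length is the sum of the merged weights.
merge 7/125 + 111/1000 → 167/1000
merge 63/500 + 69/500 → 33/125
merge 167/1000 + 21/125 → 67/200
merge 99/500 + 203/1000 → 401/1000
merge 33/125 + 67/200 → 599/1000
merge 401/1000 + 599/1000 → 1
L = 167/1000 + 33/125 + 67/200 + 401/1000 + 599/1000 + 1 = 1383/500 = 2.766 bits/symbol.

2.766 bits/symbol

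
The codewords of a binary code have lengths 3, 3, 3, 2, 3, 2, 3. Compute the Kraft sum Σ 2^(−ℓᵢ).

With common denominator 2^3 = 8: Σ 2^(−ℓᵢ) = 1/8 + 1/8 + 1/8 + 2/8 + 1/8 + 2/8 + 1/8 = 9/8 = 1.125.

1.125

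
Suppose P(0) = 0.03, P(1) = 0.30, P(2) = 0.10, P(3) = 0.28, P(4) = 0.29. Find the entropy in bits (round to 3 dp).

H = −Σ pᵢ log₂ pᵢ.
−0.03·log₂(0.03) = 0.1518
−0.30·log₂(0.30) = 0.5211
−0.10·log₂(0.10) = 0.3322
−0.28·log₂(0.28) = 0.5142
−0.29·log₂(0.29) = 0.5179
Sum ≈ 2.0372 → 2.037 bits.

2.037 bits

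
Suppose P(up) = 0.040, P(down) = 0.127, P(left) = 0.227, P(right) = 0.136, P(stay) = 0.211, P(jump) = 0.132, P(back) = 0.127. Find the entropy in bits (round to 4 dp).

2.6782 bits

H = −Σ pᵢ log₂ pᵢ.
−0.040·log₂(0.040) = 0.1858
−0.127·log₂(0.127) = 0.3781
−0.227·log₂(0.227) = 0.4856
−0.136·log₂(0.136) = 0.3915
−0.211·log₂(0.211) = 0.4736
−0.132·log₂(0.132) = 0.3856
−0.127·log₂(0.127) = 0.3781
Sum ≈ 2.6782 → 2.6782 bits.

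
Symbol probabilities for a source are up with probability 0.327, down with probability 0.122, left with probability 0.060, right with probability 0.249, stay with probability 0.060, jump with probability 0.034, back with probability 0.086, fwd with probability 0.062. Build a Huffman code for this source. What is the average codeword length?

2.64 bits/symbol

Repeatedly combine the two least-probable nodes; the expected code length is the sum of the merged weights.
merge 17/500 + 3/50 → 47/500
merge 3/50 + 31/500 → 61/500
merge 43/500 + 47/500 → 9/50
merge 61/500 + 61/500 → 61/250
merge 9/50 + 61/250 → 53/125
merge 249/1000 + 327/1000 → 72/125
merge 53/125 + 72/125 → 1
L = 47/500 + 61/500 + 9/50 + 61/250 + 53/125 + 72/125 + 1 = 66/25 = 2.64 bits/symbol.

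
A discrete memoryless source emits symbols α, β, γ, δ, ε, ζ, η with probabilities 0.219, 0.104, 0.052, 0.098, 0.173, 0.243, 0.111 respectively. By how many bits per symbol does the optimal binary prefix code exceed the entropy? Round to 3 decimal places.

0.033 bits

Entropy H = −Σ p log₂ p ≈ 2.6555 bits.
Huffman merges: 13/250+49/500→3/20; 13/125+111/1000→43/200; 3/20+173/1000→323/1000; 43/200+219/1000→217/500; 243/1000+323/1000→283/500; 217/500+283/500→1. L = 336/125 ≈ 2.6880.
L − H = 2.6880 − 2.6555 = 0.033 bits.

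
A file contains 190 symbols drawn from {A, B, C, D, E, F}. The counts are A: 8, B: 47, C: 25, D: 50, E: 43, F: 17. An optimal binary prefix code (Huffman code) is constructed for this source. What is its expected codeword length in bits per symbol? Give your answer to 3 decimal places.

2.395 bits/symbol

Probabilities are the counts divided by 190.
Repeatedly combine the two least-probable nodes; the expected code length is the sum of the merged weights.
merge 4/95 + 17/190 → 5/38
merge 5/38 + 5/38 → 5/19
merge 43/190 + 47/190 → 9/19
merge 5/19 + 5/19 → 10/19
merge 9/19 + 10/19 → 1
L = 5/38 + 5/19 + 9/19 + 10/19 + 1 = 91/38 ≈ 2.395 bits/symbol.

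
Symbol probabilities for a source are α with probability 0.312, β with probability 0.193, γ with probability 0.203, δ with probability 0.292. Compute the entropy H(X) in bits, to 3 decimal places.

1.968 bits

H = −Σ pᵢ log₂ pᵢ.
−0.312·log₂(0.312) = 0.5243
−0.193·log₂(0.193) = 0.4581
−0.203·log₂(0.203) = 0.4670
−0.292·log₂(0.292) = 0.5186
Sum ≈ 1.9679 → 1.968 bits.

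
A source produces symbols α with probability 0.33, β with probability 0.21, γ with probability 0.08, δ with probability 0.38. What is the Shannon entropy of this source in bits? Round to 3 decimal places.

1.823 bits

H = −Σ pᵢ log₂ pᵢ.
−0.33·log₂(0.33) = 0.5278
−0.21·log₂(0.21) = 0.4728
−0.08·log₂(0.08) = 0.2915
−0.38·log₂(0.38) = 0.5305
Sum ≈ 1.8226 → 1.823 bits.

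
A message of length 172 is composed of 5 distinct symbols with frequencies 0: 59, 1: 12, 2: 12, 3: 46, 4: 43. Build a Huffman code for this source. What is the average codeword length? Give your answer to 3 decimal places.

2.140 bits/symbol

Probabilities are the counts divided by 172.
Repeatedly combine the two least-probable nodes; the expected code length is the sum of the merged weights.
merge 3/43 + 3/43 → 6/43
merge 6/43 + 1/4 → 67/172
merge 23/86 + 59/172 → 105/172
merge 67/172 + 105/172 → 1
L = 6/43 + 67/172 + 105/172 + 1 = 92/43 ≈ 2.140 bits/symbol.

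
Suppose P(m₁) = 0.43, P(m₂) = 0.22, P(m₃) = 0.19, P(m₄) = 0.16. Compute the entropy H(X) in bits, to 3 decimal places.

H = −Σ pᵢ log₂ pᵢ.
−0.43·log₂(0.43) = 0.5236
−0.22·log₂(0.22) = 0.4806
−0.19·log₂(0.19) = 0.4552
−0.16·log₂(0.16) = 0.4230
Sum ≈ 1.8824 → 1.882 bits.

1.882 bits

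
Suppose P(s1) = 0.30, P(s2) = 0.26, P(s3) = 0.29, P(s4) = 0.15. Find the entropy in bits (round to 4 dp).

1.9548 bits

H = −Σ pᵢ log₂ pᵢ.
−0.30·log₂(0.30) = 0.5211
−0.26·log₂(0.26) = 0.5053
−0.29·log₂(0.29) = 0.5179
−0.15·log₂(0.15) = 0.4105
Sum ≈ 1.9548 → 1.9548 bits.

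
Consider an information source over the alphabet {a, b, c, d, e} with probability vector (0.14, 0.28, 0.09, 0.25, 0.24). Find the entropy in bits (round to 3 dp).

H = −Σ pᵢ log₂ pᵢ.
−0.14·log₂(0.14) = 0.3971
−0.28·log₂(0.28) = 0.5142
−0.09·log₂(0.09) = 0.3127
−0.25·log₂(0.25) = 0.5000
−0.24·log₂(0.24) = 0.4941
Sum ≈ 2.2181 → 2.218 bits.

2.218 bits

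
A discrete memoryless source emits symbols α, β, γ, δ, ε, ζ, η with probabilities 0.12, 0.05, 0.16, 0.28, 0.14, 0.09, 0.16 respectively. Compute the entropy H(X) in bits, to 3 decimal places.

2.653 bits

H = −Σ pᵢ log₂ pᵢ.
−0.12·log₂(0.12) = 0.3671
−0.05·log₂(0.05) = 0.2161
−0.16·log₂(0.16) = 0.4230
−0.28·log₂(0.28) = 0.5142
−0.14·log₂(0.14) = 0.3971
−0.09·log₂(0.09) = 0.3127
−0.16·log₂(0.16) = 0.4230
Sum ≈ 2.6532 → 2.653 bits.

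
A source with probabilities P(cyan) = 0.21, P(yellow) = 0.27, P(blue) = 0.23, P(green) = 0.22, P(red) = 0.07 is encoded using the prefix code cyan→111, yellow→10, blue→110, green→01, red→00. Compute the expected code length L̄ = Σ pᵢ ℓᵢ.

L̄ = Σ pᵢ·ℓᵢ = 0.21·3 + 0.27·2 + 0.23·3 + 0.22·2 + 0.07·2 = 2.44 bits/symbol.

2.44 bits/symbol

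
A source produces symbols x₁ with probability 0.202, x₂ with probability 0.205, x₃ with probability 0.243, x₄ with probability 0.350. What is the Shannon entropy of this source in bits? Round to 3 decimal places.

1.961 bits

H = −Σ pᵢ log₂ pᵢ.
−0.202·log₂(0.202) = 0.4661
−0.205·log₂(0.205) = 0.4687
−0.243·log₂(0.243) = 0.4960
−0.350·log₂(0.350) = 0.5301
Sum ≈ 1.9609 → 1.961 bits.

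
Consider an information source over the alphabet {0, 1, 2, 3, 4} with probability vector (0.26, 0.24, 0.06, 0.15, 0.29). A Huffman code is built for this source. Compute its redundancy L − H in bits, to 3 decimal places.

0.039 bits

Entropy H = −Σ p log₂ p ≈ 2.1714 bits.
Huffman merges: 3/50+3/20→21/100; 21/100+6/25→9/20; 13/50+29/100→11/20; 9/20+11/20→1. L = 221/100 ≈ 2.2100.
L − H = 2.2100 − 2.1714 = 0.039 bits.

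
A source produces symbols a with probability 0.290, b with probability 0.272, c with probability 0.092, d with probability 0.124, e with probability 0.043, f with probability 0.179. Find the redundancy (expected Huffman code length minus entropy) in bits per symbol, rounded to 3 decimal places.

0.036 bits

Entropy H = −Σ p log₂ p ≈ 2.3584 bits.
Huffman merges: 43/1000+23/250→27/200; 31/250+27/200→259/1000; 179/1000+259/1000→219/500; 34/125+29/100→281/500; 219/500+281/500→1. L = 1197/500 ≈ 2.3940.
L − H = 2.3940 − 2.3584 = 0.036 bits.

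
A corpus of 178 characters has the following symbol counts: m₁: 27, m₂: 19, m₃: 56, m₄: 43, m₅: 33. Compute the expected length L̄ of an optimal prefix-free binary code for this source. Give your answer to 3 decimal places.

2.258 bits/symbol

Probabilities are the counts divided by 178.
Repeatedly combine the two least-probable nodes; the expected code length is the sum of the merged weights.
merge 19/178 + 27/178 → 23/89
merge 33/178 + 43/178 → 38/89
merge 23/89 + 28/89 → 51/89
merge 38/89 + 51/89 → 1
L = 23/89 + 38/89 + 51/89 + 1 = 201/89 ≈ 2.258 bits/symbol.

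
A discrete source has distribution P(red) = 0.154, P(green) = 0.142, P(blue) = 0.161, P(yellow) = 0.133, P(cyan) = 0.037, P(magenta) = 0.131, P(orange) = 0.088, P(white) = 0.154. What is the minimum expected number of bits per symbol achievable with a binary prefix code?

Repeatedly combine the two least-probable nodes; the expected code length is the sum of the merged weights.
merge 37/1000 + 11/125 → 1/8
merge 1/8 + 131/1000 → 32/125
merge 133/1000 + 71/500 → 11/40
merge 77/500 + 77/500 → 77/250
merge 161/1000 + 32/125 → 417/1000
merge 11/40 + 77/250 → 583/1000
merge 417/1000 + 583/1000 → 1
L = 1/8 + 32/125 + 11/40 + 77/250 + 417/1000 + 583/1000 + 1 = 741/250 = 2.964 bits/symbol.

2.964 bits/symbol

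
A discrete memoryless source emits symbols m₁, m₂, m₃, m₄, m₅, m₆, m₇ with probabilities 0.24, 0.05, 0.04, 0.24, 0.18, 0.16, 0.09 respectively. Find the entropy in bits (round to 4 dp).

2.5711 bits

H = −Σ pᵢ log₂ pᵢ.
−0.24·log₂(0.24) = 0.4941
−0.05·log₂(0.05) = 0.2161
−0.04·log₂(0.04) = 0.1858
−0.24·log₂(0.24) = 0.4941
−0.18·log₂(0.18) = 0.4453
−0.16·log₂(0.16) = 0.4230
−0.09·log₂(0.09) = 0.3127
Sum ≈ 2.5711 → 2.5711 bits.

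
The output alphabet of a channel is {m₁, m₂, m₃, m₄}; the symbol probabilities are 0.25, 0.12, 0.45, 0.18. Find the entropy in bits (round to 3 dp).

H = −Σ pᵢ log₂ pᵢ.
−0.25·log₂(0.25) = 0.5000
−0.12·log₂(0.12) = 0.3671
−0.45·log₂(0.45) = 0.5184
−0.18·log₂(0.18) = 0.4453
Sum ≈ 1.8308 → 1.831 bits.

1.831 bits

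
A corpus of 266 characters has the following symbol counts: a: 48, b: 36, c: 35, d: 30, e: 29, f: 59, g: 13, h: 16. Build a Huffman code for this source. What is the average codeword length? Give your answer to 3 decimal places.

2.887 bits/symbol

Probabilities are the counts divided by 266.
Repeatedly combine the two least-probable nodes; the expected code length is the sum of the merged weights.
merge 13/266 + 8/133 → 29/266
merge 29/266 + 29/266 → 29/133
merge 15/133 + 5/38 → 65/266
merge 18/133 + 24/133 → 6/19
merge 29/133 + 59/266 → 117/266
merge 65/266 + 6/19 → 149/266
merge 117/266 + 149/266 → 1
L = 29/266 + 29/133 + 65/266 + 6/19 + 117/266 + 149/266 + 1 = 384/133 ≈ 2.887 bits/symbol.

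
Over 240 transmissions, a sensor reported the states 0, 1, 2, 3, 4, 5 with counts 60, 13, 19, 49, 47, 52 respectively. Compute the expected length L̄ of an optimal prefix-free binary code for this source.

2.4625 bits/symbol

Probabilities are the counts divided by 240.
Repeatedly combine the two least-probable nodes; the expected code length is the sum of the merged weights.
merge 13/240 + 19/240 → 2/15
merge 2/15 + 47/240 → 79/240
merge 49/240 + 13/60 → 101/240
merge 1/4 + 79/240 → 139/240
merge 101/240 + 139/240 → 1
L = 2/15 + 79/240 + 101/240 + 139/240 + 1 = 197/80 = 2.4625 bits/symbol.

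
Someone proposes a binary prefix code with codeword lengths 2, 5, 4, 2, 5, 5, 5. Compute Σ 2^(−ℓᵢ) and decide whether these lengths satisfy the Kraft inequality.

With common denominator 2^5 = 32: Σ 2^(−ℓᵢ) = 8/32 + 1/32 + 2/32 + 8/32 + 1/32 + 1/32 + 1/32 = 22/32 = 0.6875.
Kraft's inequality requires Σ ≤ 1; here Σ = 0.6875 ≤ 1, so such a prefix code exists.

0.6875; yes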